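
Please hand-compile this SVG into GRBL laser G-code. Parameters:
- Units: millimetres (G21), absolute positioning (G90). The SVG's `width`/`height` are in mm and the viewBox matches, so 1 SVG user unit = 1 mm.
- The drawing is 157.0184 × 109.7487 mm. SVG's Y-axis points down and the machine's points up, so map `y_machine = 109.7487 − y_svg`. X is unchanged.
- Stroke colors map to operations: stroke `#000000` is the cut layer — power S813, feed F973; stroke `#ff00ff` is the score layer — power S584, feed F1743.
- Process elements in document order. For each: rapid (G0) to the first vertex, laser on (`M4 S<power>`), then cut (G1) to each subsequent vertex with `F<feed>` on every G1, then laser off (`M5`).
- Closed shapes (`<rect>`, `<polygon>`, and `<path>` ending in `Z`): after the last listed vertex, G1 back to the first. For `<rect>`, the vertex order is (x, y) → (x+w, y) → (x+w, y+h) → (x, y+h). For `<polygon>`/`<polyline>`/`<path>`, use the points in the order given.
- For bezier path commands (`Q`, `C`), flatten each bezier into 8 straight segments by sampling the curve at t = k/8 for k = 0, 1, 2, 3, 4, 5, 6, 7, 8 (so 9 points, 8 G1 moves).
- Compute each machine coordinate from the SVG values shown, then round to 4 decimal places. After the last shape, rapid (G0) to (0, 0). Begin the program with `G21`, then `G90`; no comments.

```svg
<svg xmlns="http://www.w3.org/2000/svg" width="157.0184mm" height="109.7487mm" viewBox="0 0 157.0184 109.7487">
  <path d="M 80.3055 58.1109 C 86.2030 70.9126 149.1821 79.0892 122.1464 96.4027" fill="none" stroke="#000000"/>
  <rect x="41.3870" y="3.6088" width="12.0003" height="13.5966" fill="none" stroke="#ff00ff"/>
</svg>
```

Since the viewBox matches the mm dimensions, user units are millimetres directly. The only transform is the Y-flip y_m = 109.7487 − y_svg.

Shape 1 is a cubic bezier drawn with `<path>`. Its stroke #000000 means cut at S813, F973. After flipping Y the toolpath is (80.3055,51.6378) → (84.9055,47.0271) → (93.1330,42.6887) → (103.2645,38.4614) → (113.5759,34.1838) → (122.3436,29.6948) → (127.8438,24.8330) → (128.3526,19.4371) → (122.1464,13.3460).

Shape 2 is a rectangle drawn with `<rect>`. Its stroke #ff00ff means score at S584, F1743. After flipping Y the toolpath is (41.3870,106.1399) → (53.3873,106.1399) → (53.3873,92.5433) → (41.3870,92.5433) → (41.3870,106.1399), returning to the start.

G21
G90
G0 X80.3055 Y51.6378
M4 S813
G1 X84.9055 Y47.0271 F973
G1 X93.1330 Y42.6887 F973
G1 X103.2645 Y38.4614 F973
G1 X113.5759 Y34.1838 F973
G1 X122.3436 Y29.6948 F973
G1 X127.8438 Y24.8330 F973
G1 X128.3526 Y19.4371 F973
G1 X122.1464 Y13.3460 F973
M5
G0 X41.3870 Y106.1399
M4 S584
G1 X53.3873 Y106.1399 F1743
G1 X53.3873 Y92.5433 F1743
G1 X41.3870 Y92.5433 F1743
G1 X41.3870 Y106.1399 F1743
M5
G0 X0.0000 Y0.0000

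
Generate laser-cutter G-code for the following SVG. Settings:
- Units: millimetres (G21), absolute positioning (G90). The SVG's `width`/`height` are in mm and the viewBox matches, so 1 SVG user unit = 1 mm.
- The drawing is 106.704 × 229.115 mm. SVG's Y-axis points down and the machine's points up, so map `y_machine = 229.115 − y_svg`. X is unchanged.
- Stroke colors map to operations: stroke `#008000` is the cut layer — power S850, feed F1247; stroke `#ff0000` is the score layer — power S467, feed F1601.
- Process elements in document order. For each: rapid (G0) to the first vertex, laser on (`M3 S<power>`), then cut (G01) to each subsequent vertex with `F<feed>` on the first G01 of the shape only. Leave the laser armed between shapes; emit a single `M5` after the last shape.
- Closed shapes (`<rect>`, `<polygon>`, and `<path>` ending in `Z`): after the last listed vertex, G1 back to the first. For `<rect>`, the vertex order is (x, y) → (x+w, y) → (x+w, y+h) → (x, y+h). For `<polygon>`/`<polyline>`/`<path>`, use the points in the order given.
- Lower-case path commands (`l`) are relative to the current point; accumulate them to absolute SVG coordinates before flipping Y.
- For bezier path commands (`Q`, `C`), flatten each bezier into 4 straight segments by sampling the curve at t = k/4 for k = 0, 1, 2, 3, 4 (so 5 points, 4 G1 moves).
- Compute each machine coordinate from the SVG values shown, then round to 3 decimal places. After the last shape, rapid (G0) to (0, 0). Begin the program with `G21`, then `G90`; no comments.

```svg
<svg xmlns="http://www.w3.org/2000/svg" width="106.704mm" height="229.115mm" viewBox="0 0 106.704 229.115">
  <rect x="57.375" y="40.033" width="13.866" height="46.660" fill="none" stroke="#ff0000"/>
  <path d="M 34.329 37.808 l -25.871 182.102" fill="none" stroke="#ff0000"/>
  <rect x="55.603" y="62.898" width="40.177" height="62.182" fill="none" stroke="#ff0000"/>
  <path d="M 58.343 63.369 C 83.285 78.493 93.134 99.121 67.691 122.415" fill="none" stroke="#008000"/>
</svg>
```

viewBox `0 0 106.704 229.115` with mm width/height → 1 unit = 1 mm. Flip: y_m = 229.115 − y_svg.

**Shape 1** — `<rect>` rectangle, stroke `#ff0000` → score (S467, F1601). Machine vertices: (57.375,189.082) → (71.241,189.082) → (71.241,142.422) → (57.375,142.422) → (57.375,189.082). Closed: final G1 returns to the first vertex.

**Shape 2** — `<path>` line segment, stroke `#ff0000` → score (S467, F1601). Machine vertices: (34.329,191.307) → (8.458,9.205). Open path.

**Shape 3** — `<rect>` rectangle, stroke `#ff0000` → score (S467, F1601). Machine vertices: (55.603,166.217) → (95.780,166.217) → (95.780,104.035) → (55.603,104.035) → (55.603,166.217). Closed: final G1 returns to the first vertex.

**Shape 4** — `<path>` cubic bezier, stroke `#008000` → cut (S850, F1247). Control points (SVG): P0=(58.343,63.369), P1=(83.285,78.493), P2=(93.134,99.121), P3=(67.691,122.415); sampled at t=k/4. Machine vertices: (58.343,165.746) → (73.904,153.415) → (81.911,139.287) → (80.472,123.626) → (67.691,106.700). Open path.

G21
G90
G0 X57.375 Y189.082
M3 S467
G01 X71.241 Y189.082 F1601
G01 X71.241 Y142.422
G01 X57.375 Y142.422
G01 X57.375 Y189.082
G0 X34.329 Y191.307
M3 S467
G01 X8.458 Y9.205 F1601
G0 X55.603 Y166.217
M3 S467
G01 X95.780 Y166.217 F1601
G01 X95.780 Y104.035
G01 X55.603 Y104.035
G01 X55.603 Y166.217
G0 X58.343 Y165.746
M3 S850
G01 X73.904 Y153.415 F1247
G01 X81.911 Y139.287
G01 X80.472 Y123.626
G01 X67.691 Y106.700
M5
G0 X0.000 Y0.000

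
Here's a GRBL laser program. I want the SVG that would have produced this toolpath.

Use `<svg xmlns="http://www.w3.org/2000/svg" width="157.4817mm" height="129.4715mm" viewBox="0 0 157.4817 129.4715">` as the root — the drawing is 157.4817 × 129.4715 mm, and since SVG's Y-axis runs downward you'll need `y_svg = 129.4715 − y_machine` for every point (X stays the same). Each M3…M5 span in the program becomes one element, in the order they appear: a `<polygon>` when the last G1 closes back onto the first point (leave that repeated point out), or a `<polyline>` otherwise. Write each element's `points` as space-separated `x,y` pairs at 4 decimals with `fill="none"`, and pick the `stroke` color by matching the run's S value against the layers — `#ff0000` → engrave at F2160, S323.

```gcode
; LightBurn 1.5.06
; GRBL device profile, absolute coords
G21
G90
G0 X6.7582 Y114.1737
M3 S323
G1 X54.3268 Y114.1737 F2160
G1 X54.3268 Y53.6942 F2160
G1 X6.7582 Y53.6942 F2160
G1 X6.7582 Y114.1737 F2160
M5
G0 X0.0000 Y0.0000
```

Each laser-on run becomes one SVG element. Flip Y back into SVG space with y_svg = 129.4715 − y_machine. Every run uses S323, so all elements get stroke `#ff0000` (engrave).

Run 1: The run returns to its start, so emit a `<polygon>` with points (Y-flipped): 6.7582,15.2978 54.3268,15.2978 54.3268,75.7773 6.7582,75.7773.

<svg xmlns="http://www.w3.org/2000/svg" width="157.4817mm" height="129.4715mm" viewBox="0 0 157.4817 129.4715">
  <polygon points="6.7582,15.2978 54.3268,15.2978 54.3268,75.7773 6.7582,75.7773" fill="none" stroke="#ff0000"/>
</svg>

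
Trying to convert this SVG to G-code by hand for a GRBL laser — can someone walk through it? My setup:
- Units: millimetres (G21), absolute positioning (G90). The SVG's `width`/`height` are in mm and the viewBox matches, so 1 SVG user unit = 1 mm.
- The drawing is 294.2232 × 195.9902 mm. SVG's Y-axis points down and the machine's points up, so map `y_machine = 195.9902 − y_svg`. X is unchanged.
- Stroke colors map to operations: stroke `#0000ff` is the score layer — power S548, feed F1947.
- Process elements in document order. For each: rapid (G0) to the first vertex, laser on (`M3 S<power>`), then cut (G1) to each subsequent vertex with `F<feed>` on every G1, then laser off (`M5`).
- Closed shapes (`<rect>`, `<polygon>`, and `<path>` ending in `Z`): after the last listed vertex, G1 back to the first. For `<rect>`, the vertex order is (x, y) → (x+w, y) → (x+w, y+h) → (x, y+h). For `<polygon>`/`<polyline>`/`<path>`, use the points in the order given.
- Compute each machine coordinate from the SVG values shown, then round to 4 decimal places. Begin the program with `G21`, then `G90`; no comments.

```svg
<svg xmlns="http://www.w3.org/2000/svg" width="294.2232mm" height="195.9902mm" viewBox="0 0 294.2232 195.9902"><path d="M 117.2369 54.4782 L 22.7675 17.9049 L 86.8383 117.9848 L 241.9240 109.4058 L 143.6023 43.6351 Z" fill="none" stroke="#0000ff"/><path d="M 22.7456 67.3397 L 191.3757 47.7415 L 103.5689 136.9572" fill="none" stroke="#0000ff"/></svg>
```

1 u = 1 mm; y_m = 195.9902 − y.

[1] `<path>` closed polygon, #0000ff→score S548 F1947: (117.2369,141.5120) → (22.7675,178.0853) → (86.8383,78.0054) → (241.9240,86.5844) → (143.6023,152.3551) → (117.2369,141.5120) (closed)

[2] `<path>` open polyline, #0000ff→score S548 F1947: (22.7456,128.6505) → (191.3757,148.2487) → (103.5689,59.0330)

G21
G90
G0 X117.2369 Y141.5120
M3 S548
G1 X22.7675 Y178.0853 F1947
G1 X86.8383 Y78.0054 F1947
G1 X241.9240 Y86.5844 F1947
G1 X143.6023 Y152.3551 F1947
G1 X117.2369 Y141.5120 F1947
M5
G0 X22.7456 Y128.6505
M3 S548
G1 X191.3757 Y148.2487 F1947
G1 X103.5689 Y59.0330 F1947
M5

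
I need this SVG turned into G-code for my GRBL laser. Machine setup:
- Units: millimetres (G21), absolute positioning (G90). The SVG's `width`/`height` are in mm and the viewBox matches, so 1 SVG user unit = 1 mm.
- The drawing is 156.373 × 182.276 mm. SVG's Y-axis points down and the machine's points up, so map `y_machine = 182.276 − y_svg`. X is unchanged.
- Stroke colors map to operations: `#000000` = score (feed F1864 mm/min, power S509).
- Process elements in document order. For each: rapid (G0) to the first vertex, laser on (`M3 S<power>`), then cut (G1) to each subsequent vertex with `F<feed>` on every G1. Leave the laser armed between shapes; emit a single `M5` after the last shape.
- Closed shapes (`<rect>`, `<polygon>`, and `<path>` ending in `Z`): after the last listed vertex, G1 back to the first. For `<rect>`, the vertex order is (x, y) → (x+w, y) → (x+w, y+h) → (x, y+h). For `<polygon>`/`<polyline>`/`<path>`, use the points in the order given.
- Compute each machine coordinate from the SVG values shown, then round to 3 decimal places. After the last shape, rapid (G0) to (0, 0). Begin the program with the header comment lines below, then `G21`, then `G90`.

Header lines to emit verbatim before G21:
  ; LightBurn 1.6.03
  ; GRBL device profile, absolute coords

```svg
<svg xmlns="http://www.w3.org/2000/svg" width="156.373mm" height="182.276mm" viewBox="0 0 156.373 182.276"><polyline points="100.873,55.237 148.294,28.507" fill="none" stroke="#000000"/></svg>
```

; LightBurn 1.6.03
; GRBL device profile, absolute coords
G21
G90
G0 X100.873 Y127.039
M3 S509
G1 X148.294 Y153.769 F1864
M5
G0 X0.000 Y0.000

1 u = 1 mm; y_m = 182.276 − y.

[1] `<polyline>` line segment, #000000→score S509 F1864: (100.873,127.039) → (148.294,153.769)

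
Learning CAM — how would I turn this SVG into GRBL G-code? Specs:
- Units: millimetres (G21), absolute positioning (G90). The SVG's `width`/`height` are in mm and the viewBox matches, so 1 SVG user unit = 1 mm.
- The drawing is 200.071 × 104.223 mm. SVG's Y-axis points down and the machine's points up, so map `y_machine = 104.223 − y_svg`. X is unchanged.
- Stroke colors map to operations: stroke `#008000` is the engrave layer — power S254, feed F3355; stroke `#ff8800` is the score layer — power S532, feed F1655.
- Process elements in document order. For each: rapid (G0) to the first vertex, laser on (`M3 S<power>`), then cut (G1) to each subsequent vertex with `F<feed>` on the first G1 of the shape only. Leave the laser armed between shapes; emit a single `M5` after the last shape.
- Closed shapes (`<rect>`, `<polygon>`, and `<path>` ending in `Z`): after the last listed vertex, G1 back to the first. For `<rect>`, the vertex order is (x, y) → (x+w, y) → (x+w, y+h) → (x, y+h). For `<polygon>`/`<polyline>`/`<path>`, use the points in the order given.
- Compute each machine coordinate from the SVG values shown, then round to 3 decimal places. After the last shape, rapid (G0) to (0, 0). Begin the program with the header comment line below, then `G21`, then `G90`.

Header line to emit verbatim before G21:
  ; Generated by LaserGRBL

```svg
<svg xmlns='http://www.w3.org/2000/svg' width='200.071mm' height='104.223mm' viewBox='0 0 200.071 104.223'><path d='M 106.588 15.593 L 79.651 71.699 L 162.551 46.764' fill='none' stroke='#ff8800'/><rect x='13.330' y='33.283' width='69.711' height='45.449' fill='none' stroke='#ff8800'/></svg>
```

; Generated by LaserGRBL
G21
G90
G0 X106.588 Y88.630
M3 S532
G1 X79.651 Y32.524 F1655
G1 X162.551 Y57.459
G0 X13.330 Y70.940
M3 S532
G1 X83.041 Y70.940 F1655
G1 X83.041 Y25.491
G1 X13.330 Y25.491
G1 X13.330 Y70.940
M5
G0 X0.000 Y0.000

Since the viewBox matches the mm dimensions, user units are millimetres directly. The only transform is the Y-flip y_m = 104.223 − y_svg.

Shape 1 is a open polyline drawn with `<path>`. Its stroke #ff8800 means score at S532, F1655. After flipping Y the toolpath is (106.588,88.630) → (79.651,32.524) → (162.551,57.459).

Shape 2 is a rectangle drawn with `<rect>`. Its stroke #ff8800 means score at S532, F1655. After flipping Y the toolpath is (13.330,70.940) → (83.041,70.940) → (83.041,25.491) → (13.330,25.491) → (13.330,70.940), returning to the start.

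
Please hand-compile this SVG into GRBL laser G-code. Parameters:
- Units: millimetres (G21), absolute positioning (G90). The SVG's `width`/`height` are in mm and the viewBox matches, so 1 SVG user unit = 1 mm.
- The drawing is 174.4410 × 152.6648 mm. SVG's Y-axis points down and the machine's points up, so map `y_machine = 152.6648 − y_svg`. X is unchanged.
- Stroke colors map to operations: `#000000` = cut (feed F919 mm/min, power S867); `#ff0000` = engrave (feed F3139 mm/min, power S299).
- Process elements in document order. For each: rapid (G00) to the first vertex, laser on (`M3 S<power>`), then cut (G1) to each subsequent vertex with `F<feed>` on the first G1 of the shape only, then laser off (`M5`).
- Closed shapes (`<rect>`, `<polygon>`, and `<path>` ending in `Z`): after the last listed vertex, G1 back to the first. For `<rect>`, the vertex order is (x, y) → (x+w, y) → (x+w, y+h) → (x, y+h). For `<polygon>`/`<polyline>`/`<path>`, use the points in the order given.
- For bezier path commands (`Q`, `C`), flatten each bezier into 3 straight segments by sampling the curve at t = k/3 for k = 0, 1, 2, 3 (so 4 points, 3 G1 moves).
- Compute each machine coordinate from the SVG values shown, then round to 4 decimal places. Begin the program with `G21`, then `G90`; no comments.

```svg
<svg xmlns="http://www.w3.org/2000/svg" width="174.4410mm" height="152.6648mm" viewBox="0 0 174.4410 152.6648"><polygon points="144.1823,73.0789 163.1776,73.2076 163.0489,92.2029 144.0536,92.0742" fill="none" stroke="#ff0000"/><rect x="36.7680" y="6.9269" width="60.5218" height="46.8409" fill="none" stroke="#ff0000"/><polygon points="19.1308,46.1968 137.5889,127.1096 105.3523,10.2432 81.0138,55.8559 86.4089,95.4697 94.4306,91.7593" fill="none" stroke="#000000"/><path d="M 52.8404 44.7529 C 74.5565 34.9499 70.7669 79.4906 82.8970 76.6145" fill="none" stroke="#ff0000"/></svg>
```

G21
G90
G00 X144.1823 Y79.5859
M3 S299
G1 X163.1776 Y79.4572 F3139
G1 X163.0489 Y60.4619
G1 X144.0536 Y60.5906
G1 X144.1823 Y79.5859
M5
G00 X36.7680 Y145.7379
M3 S299
G1 X97.2898 Y145.7379 F3139
G1 X97.2898 Y98.8970
G1 X36.7680 Y98.8970
G1 X36.7680 Y145.7379
M5
G00 X19.1308 Y106.4680
M3 S867
G1 X137.5889 Y25.5552 F919
G1 X105.3523 Y142.4216
G1 X81.0138 Y96.8089
G1 X86.4089 Y57.1951
G1 X94.4306 Y60.9055
G1 X19.1308 Y106.4680
M5
G00 X52.8404 Y107.9119
M3 S299
G1 X67.5889 Y103.3692 F3139
G1 X74.5392 Y85.2109
G1 X82.8970 Y76.0503
M5

1 u = 1 mm; y_m = 152.6648 − y.

[1] `<polygon>` regular polygon, #ff0000→engrave S299 F3139: (144.1823,79.5859) → (163.1776,79.4572) → (163.0489,60.4619) → (144.0536,60.5906) → (144.1823,79.5859) (closed)

[2] `<rect>` rectangle, #ff0000→engrave S299 F3139: (36.7680,145.7379) → (97.2898,145.7379) → (97.2898,98.8970) → (36.7680,98.8970) → (36.7680,145.7379) (closed)

[3] `<polygon>` closed polygon, #000000→cut S867 F919: (19.1308,106.4680) → (137.5889,25.5552) → (105.3523,142.4216) → (81.0138,96.8089) → (86.4089,57.1951) → (94.4306,60.9055) → (19.1308,106.4680) (closed)

[4] `<path>` cubic bezier, #ff0000→engrave S299 F3139: (52.8404,107.9119) → (67.5889,103.3692) → (74.5392,85.2109) → (82.8970,76.0503)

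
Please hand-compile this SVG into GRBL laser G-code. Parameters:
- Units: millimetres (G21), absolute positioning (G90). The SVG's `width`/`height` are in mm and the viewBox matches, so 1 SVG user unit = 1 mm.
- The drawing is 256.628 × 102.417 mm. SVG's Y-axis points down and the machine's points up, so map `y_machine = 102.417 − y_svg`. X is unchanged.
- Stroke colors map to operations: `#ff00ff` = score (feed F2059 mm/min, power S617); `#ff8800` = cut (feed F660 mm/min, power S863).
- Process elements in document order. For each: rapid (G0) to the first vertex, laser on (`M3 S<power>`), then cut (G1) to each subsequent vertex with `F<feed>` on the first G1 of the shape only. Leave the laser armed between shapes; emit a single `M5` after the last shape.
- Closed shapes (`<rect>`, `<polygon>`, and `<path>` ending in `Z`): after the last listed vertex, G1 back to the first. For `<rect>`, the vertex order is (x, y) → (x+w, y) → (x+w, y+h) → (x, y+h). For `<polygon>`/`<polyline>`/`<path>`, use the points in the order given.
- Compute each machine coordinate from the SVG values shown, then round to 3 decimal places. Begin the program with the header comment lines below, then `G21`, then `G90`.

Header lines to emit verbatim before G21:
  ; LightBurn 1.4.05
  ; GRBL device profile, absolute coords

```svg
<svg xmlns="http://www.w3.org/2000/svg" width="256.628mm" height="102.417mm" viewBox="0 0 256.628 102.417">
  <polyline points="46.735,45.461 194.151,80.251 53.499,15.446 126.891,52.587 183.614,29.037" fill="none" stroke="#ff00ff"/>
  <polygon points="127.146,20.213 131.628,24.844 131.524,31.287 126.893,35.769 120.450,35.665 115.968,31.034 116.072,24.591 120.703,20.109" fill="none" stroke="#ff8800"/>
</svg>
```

; LightBurn 1.4.05
; GRBL device profile, absolute coords
G21
G90
G0 X46.735 Y56.956
M3 S617
G1 X194.151 Y22.166 F2059
G1 X53.499 Y86.971
G1 X126.891 Y49.830
G1 X183.614 Y73.380
G0 X127.146 Y82.204
M3 S863
G1 X131.628 Y77.573 F660
G1 X131.524 Y71.130
G1 X126.893 Y66.648
G1 X120.450 Y66.752
G1 X115.968 Y71.383
G1 X116.072 Y77.826
G1 X120.703 Y82.308
G1 X127.146 Y82.204
M5

Since the viewBox matches the mm dimensions, user units are millimetres directly. The only transform is the Y-flip y_m = 102.417 − y_svg.

Shape 1 is a open polyline drawn with `<polyline>`. Its stroke #ff00ff means score at S617, F2059. After flipping Y the toolpath is (46.735,56.956) → (194.151,22.166) → (53.499,86.971) → (126.891,49.830) → (183.614,73.380).

Shape 2 is a regular polygon drawn with `<polygon>`. Its stroke #ff8800 means cut at S863, F660. After flipping Y the toolpath is (127.146,82.204) → (131.628,77.573) → (131.524,71.130) → (126.893,66.648) → (120.450,66.752) → (115.968,71.383) → (116.072,77.826) → (120.703,82.308) → (127.146,82.204), returning to the start.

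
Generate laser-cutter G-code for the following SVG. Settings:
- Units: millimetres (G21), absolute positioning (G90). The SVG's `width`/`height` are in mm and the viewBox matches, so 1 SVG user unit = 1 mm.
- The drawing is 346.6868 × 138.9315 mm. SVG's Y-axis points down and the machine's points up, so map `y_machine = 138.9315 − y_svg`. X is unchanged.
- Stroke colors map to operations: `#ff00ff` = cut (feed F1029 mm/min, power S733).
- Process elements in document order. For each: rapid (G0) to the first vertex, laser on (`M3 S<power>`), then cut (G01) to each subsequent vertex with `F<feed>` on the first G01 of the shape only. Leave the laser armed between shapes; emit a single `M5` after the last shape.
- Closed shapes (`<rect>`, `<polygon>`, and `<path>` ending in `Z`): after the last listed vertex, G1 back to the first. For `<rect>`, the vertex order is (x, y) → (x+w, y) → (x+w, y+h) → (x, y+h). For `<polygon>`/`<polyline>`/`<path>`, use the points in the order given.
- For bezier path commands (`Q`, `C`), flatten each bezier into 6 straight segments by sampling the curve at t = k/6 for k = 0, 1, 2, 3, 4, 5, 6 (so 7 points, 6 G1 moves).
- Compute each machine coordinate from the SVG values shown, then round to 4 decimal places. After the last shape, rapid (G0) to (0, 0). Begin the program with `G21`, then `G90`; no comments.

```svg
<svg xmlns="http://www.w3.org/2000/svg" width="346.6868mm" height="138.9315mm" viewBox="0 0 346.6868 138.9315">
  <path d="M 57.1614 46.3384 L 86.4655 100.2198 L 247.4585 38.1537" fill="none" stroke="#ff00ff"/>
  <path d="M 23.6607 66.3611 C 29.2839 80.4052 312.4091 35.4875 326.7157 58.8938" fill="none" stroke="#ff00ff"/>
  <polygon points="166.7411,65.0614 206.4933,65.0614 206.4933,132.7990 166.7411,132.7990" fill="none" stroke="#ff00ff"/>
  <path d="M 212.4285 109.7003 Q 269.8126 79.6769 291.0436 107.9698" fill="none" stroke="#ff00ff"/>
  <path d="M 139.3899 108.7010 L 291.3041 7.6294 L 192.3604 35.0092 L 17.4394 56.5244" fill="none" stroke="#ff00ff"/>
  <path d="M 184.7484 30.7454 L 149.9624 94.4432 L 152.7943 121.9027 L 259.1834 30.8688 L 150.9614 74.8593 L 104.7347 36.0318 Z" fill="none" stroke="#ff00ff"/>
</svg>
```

Since the viewBox matches the mm dimensions, user units are millimetres directly. The only transform is the Y-flip y_m = 138.9315 − y_svg.

Shape 1 is a open polyline drawn with `<path>`. Its stroke #ff00ff means cut at S733, F1029. After flipping Y the toolpath is (57.1614,92.5931) → (86.4655,38.7117) → (247.4585,100.7778).

Shape 2 is a cubic bezier drawn with `<path>`. Its stroke #ff00ff means cut at S733, F1029. After flipping Y the toolpath is (23.6607,72.5704) → (47.0682,69.8725) → (101.5505,73.4659) → (171.9319,79.8149) → (243.0370,85.3836) → (299.6901,86.6365) → (326.7157,80.0377).

Shape 3 is a rectangle drawn with `<polygon>`. Its stroke #ff00ff means cut at S733, F1029. After flipping Y the toolpath is (166.7411,73.8701) → (206.4933,73.8701) → (206.4933,6.1325) → (166.7411,6.1325) → (166.7411,73.8701), returning to the start.

Shape 4 is a quadratic bezier drawn with `<path>`. Its stroke #ff00ff means cut at S733, F1029. After flipping Y the toolpath is (212.4285,29.2312) → (230.5523,37.6191) → (246.6676,42.7672) → (260.7743,44.6755) → (272.8726,43.3440) → (282.9623,38.7728) → (291.0436,30.9617).

Shape 5 is a open polyline drawn with `<path>`. Its stroke #ff00ff means cut at S733, F1029. After flipping Y the toolpath is (139.3899,30.2305) → (291.3041,131.3021) → (192.3604,103.9223) → (17.4394,82.4071).

Shape 6 is a closed polygon drawn with `<path>`. Its stroke #ff00ff means cut at S733, F1029. After flipping Y the toolpath is (184.7484,108.1861) → (149.9624,44.4883) → (152.7943,17.0288) → (259.1834,108.0627) → (150.9614,64.0722) → (104.7347,102.8997) → (184.7484,108.1861), returning to the start.

G21
G90
G0 X57.1614 Y92.5931
M3 S733
G01 X86.4655 Y38.7117 F1029
G01 X247.4585 Y100.7778
G0 X23.6607 Y72.5704
M3 S733
G01 X47.0682 Y69.8725 F1029
G01 X101.5505 Y73.4659
G01 X171.9319 Y79.8149
G01 X243.0370 Y85.3836
G01 X299.6901 Y86.6365
G01 X326.7157 Y80.0377
G0 X166.7411 Y73.8701
M3 S733
G01 X206.4933 Y73.8701 F1029
G01 X206.4933 Y6.1325
G01 X166.7411 Y6.1325
G01 X166.7411 Y73.8701
G0 X212.4285 Y29.2312
M3 S733
G01 X230.5523 Y37.6191 F1029
G01 X246.6676 Y42.7672
G01 X260.7743 Y44.6755
G01 X272.8726 Y43.3440
G01 X282.9623 Y38.7728
G01 X291.0436 Y30.9617
G0 X139.3899 Y30.2305
M3 S733
G01 X291.3041 Y131.3021 F1029
G01 X192.3604 Y103.9223
G01 X17.4394 Y82.4071
G0 X184.7484 Y108.1861
M3 S733
G01 X149.9624 Y44.4883 F1029
G01 X152.7943 Y17.0288
G01 X259.1834 Y108.0627
G01 X150.9614 Y64.0722
G01 X104.7347 Y102.8997
G01 X184.7484 Y108.1861
M5
G0 X0.0000 Y0.0000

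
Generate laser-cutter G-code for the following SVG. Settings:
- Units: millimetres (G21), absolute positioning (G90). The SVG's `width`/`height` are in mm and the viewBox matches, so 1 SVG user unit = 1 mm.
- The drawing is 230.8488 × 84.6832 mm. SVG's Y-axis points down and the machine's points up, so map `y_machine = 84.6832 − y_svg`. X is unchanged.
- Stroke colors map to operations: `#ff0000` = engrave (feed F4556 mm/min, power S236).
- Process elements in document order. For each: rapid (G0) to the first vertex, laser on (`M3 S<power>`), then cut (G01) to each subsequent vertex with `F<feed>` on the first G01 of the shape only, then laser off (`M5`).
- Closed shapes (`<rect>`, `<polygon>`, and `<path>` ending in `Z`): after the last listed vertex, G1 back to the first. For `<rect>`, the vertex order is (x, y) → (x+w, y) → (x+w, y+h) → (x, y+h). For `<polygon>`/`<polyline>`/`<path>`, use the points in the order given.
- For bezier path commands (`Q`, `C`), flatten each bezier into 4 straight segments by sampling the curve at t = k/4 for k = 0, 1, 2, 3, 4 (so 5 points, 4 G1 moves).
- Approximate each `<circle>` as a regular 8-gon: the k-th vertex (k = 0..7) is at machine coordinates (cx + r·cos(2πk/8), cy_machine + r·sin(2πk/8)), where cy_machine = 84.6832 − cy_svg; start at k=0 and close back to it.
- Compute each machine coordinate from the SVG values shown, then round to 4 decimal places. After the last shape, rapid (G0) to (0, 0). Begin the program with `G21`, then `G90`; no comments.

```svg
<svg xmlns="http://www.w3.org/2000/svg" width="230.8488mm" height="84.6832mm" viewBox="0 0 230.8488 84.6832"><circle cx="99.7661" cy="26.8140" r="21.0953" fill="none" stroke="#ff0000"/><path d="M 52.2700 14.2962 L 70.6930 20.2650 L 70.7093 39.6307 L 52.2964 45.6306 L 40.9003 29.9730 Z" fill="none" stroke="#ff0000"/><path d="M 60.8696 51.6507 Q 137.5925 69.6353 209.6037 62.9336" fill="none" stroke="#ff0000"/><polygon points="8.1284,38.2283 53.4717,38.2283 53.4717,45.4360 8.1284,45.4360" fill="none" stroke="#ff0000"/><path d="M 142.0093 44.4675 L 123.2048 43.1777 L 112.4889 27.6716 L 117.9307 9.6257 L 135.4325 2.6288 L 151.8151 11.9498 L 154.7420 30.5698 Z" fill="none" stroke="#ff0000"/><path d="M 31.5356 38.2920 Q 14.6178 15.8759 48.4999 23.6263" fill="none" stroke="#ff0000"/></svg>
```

G21
G90
G0 X120.8614 Y57.8692
M3 S236
G01 X114.6827 Y72.7858 F4556
G01 X99.7661 Y78.9645
G01 X84.8495 Y72.7858
G01 X78.6708 Y57.8692
G01 X84.8495 Y42.9526
G01 X99.7661 Y36.7739
G01 X114.6827 Y42.9526
G01 X120.8614 Y57.8692
M5
G0 X52.2700 Y70.3870
M3 S236
G01 X70.6930 Y64.4182 F4556
G01 X70.7093 Y45.0525
G01 X52.2964 Y39.0526
G01 X40.9003 Y54.7102
G01 X52.2700 Y70.3870
M5
G0 X60.8696 Y33.0325
M3 S236
G01 X98.9366 Y25.5831 F4556
G01 X136.4146 Y21.2195
G01 X173.3036 Y19.9416
G01 X209.6037 Y21.7496
M5
G0 X8.1284 Y46.4549
M3 S236
G01 X53.4717 Y46.4549 F4556
G01 X53.4717 Y39.2472
G01 X8.1284 Y39.2472
G01 X8.1284 Y46.4549
M5
G0 X142.0093 Y40.2157
M3 S236
G01 X123.2048 Y41.5055 F4556
G01 X112.4889 Y57.0116
G01 X117.9307 Y75.0575
G01 X135.4325 Y82.0544
G01 X151.8151 Y72.7334
G01 X154.7420 Y54.1134
G01 X142.0093 Y40.2157
M5
G0 X31.5356 Y46.3912
M3 S236
G01 X26.2517 Y55.7138 F4556
G01 X27.3178 Y61.2657
G01 X34.7338 Y63.0467
G01 X48.4999 Y61.0569
M5
G0 X0.0000 Y0.0000

1 u = 1 mm; y_m = 84.6832 − y.

[1] `<circle>` circle, #ff0000→engrave S236 F4556: (120.8614,57.8692) → (114.6827,72.7858) → (99.7661,78.9645) → (84.8495,72.7858) → (78.6708,57.8692) → (84.8495,42.9526) → (99.7661,36.7739) → (114.6827,42.9526) → (120.8614,57.8692) (closed)

[2] `<path>` regular polygon, #ff0000→engrave S236 F4556: (52.2700,70.3870) → (70.6930,64.4182) → (70.7093,45.0525) → (52.2964,39.0526) → (40.9003,54.7102) → (52.2700,70.3870) (closed)

[3] `<path>` quadratic bezier, #ff0000→engrave S236 F4556: (60.8696,33.0325) → (98.9366,25.5831) → (136.4146,21.2195) → (173.3036,19.9416) → (209.6037,21.7496)

[4] `<polygon>` rectangle, #ff0000→engrave S236 F4556: (8.1284,46.4549) → (53.4717,46.4549) → (53.4717,39.2472) → (8.1284,39.2472) → (8.1284,46.4549) (closed)

[5] `<path>` regular polygon, #ff0000→engrave S236 F4556: (142.0093,40.2157) → (123.2048,41.5055) → (112.4889,57.0116) → (117.9307,75.0575) → (135.4325,82.0544) → (151.8151,72.7334) → (154.7420,54.1134) → (142.0093,40.2157) (closed)

[6] `<path>` quadratic bezier, #ff0000→engrave S236 F4556: (31.5356,46.3912) → (26.2517,55.7138) → (27.3178,61.2657) → (34.7338,63.0467) → (48.4999,61.0569)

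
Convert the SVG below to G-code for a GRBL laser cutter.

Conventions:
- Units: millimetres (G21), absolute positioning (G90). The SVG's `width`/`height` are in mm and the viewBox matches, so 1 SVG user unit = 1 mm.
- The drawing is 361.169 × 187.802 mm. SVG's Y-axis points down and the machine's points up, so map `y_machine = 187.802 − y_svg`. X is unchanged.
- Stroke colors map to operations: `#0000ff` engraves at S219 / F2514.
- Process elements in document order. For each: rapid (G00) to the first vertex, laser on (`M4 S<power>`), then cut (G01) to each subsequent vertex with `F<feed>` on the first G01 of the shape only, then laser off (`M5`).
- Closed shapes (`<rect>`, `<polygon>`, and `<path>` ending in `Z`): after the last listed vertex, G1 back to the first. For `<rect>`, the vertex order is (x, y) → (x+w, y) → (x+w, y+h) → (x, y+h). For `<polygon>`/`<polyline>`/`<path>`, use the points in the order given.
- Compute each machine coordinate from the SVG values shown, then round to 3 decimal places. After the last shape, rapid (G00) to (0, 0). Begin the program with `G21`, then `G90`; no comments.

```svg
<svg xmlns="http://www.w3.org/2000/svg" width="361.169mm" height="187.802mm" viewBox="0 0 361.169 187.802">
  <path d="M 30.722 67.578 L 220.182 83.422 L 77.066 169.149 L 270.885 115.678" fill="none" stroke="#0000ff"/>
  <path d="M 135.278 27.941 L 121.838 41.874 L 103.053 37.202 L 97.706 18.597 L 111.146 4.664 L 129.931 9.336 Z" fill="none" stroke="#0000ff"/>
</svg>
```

G21
G90
G00 X30.722 Y120.224
M4 S219
G01 X220.182 Y104.380 F2514
G01 X77.066 Y18.653
G01 X270.885 Y72.124
M5
G00 X135.278 Y159.861
M4 S219
G01 X121.838 Y145.928 F2514
G01 X103.053 Y150.600
G01 X97.706 Y169.205
G01 X111.146 Y183.138
G01 X129.931 Y178.466
G01 X135.278 Y159.861
M5
G00 X0.000 Y0.000

1 u = 1 mm; y_m = 187.802 − y.

[1] `<path>` open polyline, #0000ff→engrave S219 F2514: (30.722,120.224) → (220.182,104.380) → (77.066,18.653) → (270.885,72.124)

[2] `<path>` regular polygon, #0000ff→engrave S219 F2514: (135.278,159.861) → (121.838,145.928) → (103.053,150.600) → (97.706,169.205) → (111.146,183.138) → (129.931,178.466) → (135.278,159.861) (closed)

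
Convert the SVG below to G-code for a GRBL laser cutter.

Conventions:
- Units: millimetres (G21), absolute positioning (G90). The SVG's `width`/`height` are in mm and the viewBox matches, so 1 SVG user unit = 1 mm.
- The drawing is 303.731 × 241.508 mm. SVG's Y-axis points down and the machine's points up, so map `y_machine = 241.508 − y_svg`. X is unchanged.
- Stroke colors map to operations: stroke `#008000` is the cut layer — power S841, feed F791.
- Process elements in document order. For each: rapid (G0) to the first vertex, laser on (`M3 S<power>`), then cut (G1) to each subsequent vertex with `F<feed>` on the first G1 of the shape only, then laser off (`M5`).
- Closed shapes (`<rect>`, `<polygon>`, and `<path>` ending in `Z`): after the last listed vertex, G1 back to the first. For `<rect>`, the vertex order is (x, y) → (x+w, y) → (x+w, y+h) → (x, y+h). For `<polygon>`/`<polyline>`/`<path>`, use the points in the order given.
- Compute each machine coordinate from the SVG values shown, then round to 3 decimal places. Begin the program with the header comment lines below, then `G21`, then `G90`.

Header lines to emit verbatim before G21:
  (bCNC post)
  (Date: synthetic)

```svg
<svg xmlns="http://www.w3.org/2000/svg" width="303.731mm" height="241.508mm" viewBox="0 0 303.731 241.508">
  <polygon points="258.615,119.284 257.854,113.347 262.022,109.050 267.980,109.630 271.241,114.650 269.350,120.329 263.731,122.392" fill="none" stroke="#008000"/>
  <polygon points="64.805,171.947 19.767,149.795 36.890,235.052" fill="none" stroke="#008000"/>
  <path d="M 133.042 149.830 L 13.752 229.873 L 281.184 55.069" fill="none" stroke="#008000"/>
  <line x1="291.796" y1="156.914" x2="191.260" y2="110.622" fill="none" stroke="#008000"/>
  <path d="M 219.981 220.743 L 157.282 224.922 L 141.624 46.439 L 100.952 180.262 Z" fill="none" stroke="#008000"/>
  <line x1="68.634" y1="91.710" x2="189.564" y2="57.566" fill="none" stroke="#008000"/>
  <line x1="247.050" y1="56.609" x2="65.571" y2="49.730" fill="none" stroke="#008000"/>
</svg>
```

(bCNC post)
(Date: synthetic)
G21
G90
G0 X258.615 Y122.224
M3 S841
G1 X257.854 Y128.161 F791
G1 X262.022 Y132.458
G1 X267.980 Y131.878
G1 X271.241 Y126.858
G1 X269.350 Y121.179
G1 X263.731 Y119.116
G1 X258.615 Y122.224
M5
G0 X64.805 Y69.561
M3 S841
G1 X19.767 Y91.713 F791
G1 X36.890 Y6.456
G1 X64.805 Y69.561
M5
G0 X133.042 Y91.678
M3 S841
G1 X13.752 Y11.635 F791
G1 X281.184 Y186.439
M5
G0 X291.796 Y84.594
M3 S841
G1 X191.260 Y130.886 F791
M5
G0 X219.981 Y20.765
M3 S841
G1 X157.282 Y16.586 F791
G1 X141.624 Y195.069
G1 X100.952 Y61.246
G1 X219.981 Y20.765
M5
G0 X68.634 Y149.798
M3 S841
G1 X189.564 Y183.942 F791
M5
G0 X247.050 Y184.899
M3 S841
G1 X65.571 Y191.778 F791
M5

Since the viewBox matches the mm dimensions, user units are millimetres directly. The only transform is the Y-flip y_m = 241.508 − y_svg.

Shape 1 is a regular polygon drawn with `<polygon>`. Its stroke #008000 means cut at S841, F791. After flipping Y the toolpath is (258.615,122.224) → (257.854,128.161) → (262.022,132.458) → (267.980,131.878) → (271.241,126.858) → (269.350,121.179) → (263.731,119.116) → (258.615,122.224), returning to the start.

Shape 2 is a closed polygon drawn with `<polygon>`. Its stroke #008000 means cut at S841, F791. After flipping Y the toolpath is (64.805,69.561) → (19.767,91.713) → (36.890,6.456) → (64.805,69.561), returning to the start.

Shape 3 is a open polyline drawn with `<path>`. Its stroke #008000 means cut at S841, F791. After flipping Y the toolpath is (133.042,91.678) → (13.752,11.635) → (281.184,186.439).

Shape 4 is a line segment drawn with `<line>`. Its stroke #008000 means cut at S841, F791. After flipping Y the toolpath is (291.796,84.594) → (191.260,130.886).

Shape 5 is a closed polygon drawn with `<path>`. Its stroke #008000 means cut at S841, F791. After flipping Y the toolpath is (219.981,20.765) → (157.282,16.586) → (141.624,195.069) → (100.952,61.246) → (219.981,20.765), returning to the start.

Shape 6 is a line segment drawn with `<line>`. Its stroke #008000 means cut at S841, F791. After flipping Y the toolpath is (68.634,149.798) → (189.564,183.942).

Shape 7 is a line segment drawn with `<line>`. Its stroke #008000 means cut at S841, F791. After flipping Y the toolpath is (247.050,184.899) → (65.571,191.778).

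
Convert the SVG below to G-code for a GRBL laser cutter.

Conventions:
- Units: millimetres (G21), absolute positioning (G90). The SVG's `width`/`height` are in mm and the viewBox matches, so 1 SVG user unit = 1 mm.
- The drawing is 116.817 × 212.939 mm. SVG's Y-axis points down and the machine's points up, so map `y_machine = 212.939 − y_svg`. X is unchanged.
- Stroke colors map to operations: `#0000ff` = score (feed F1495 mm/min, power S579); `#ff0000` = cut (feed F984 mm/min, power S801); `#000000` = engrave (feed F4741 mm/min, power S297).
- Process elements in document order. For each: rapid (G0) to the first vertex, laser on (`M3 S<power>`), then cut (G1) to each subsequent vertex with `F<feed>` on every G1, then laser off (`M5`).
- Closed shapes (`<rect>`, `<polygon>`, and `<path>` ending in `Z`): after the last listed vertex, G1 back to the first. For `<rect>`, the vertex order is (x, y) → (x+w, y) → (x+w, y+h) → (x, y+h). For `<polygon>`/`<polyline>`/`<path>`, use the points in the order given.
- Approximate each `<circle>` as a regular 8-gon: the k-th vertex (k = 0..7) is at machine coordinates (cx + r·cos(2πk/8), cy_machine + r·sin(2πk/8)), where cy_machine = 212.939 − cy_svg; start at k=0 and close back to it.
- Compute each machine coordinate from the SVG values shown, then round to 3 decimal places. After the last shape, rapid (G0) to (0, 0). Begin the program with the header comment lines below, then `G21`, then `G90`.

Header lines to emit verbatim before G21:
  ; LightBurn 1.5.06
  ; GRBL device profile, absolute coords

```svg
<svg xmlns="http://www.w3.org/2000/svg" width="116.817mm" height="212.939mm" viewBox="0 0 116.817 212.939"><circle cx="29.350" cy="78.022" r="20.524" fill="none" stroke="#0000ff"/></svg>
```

; LightBurn 1.5.06
; GRBL device profile, absolute coords
G21
G90
G0 X49.874 Y134.917
M3 S579
G1 X43.863 Y149.430 F1495
G1 X29.350 Y155.441 F1495
G1 X14.837 Y149.430 F1495
G1 X8.826 Y134.917 F1495
G1 X14.837 Y120.404 F1495
G1 X29.350 Y114.393 F1495
G1 X43.863 Y120.404 F1495
G1 X49.874 Y134.917 F1495
M5
G0 X0.000 Y0.000

1 u = 1 mm; y_m = 212.939 − y.

[1] `<circle>` circle, #0000ff→score S579 F1495: (49.874,134.917) → (43.863,149.430) → (29.350,155.441) → (14.837,149.430) → (8.826,134.917) → (14.837,120.404) → (29.350,114.393) → (43.863,120.404) → (49.874,134.917) (closed)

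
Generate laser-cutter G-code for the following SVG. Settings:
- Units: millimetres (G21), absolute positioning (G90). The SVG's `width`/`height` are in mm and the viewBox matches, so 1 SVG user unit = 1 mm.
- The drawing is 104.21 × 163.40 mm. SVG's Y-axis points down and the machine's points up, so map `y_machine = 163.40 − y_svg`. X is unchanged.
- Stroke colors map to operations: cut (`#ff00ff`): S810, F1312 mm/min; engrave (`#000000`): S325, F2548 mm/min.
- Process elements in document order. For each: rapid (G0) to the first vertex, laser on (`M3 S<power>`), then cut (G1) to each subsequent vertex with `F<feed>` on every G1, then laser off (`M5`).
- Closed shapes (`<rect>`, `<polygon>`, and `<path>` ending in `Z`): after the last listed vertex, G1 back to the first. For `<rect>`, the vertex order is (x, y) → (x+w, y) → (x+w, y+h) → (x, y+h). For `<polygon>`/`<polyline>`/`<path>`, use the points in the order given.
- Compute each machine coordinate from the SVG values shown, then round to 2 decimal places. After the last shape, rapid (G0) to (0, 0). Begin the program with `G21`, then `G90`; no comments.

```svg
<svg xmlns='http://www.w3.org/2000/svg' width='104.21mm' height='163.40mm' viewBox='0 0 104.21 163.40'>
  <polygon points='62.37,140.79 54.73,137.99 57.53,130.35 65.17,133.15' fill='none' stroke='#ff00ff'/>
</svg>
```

Since the viewBox matches the mm dimensions, user units are millimetres directly. The only transform is the Y-flip y_m = 163.40 − y_svg.

Shape 1 is a regular polygon drawn with `<polygon>`. Its stroke #ff00ff means cut at S810, F1312. After flipping Y the toolpath is (62.37,22.61) → (54.73,25.41) → (57.53,33.05) → (65.17,30.25) → (62.37,22.61), returning to the start.

G21
G90
G0 X62.37 Y22.61
M3 S810
G1 X54.73 Y25.41 F1312
G1 X57.53 Y33.05 F1312
G1 X65.17 Y30.25 F1312
G1 X62.37 Y22.61 F1312
M5
G0 X0.00 Y0.00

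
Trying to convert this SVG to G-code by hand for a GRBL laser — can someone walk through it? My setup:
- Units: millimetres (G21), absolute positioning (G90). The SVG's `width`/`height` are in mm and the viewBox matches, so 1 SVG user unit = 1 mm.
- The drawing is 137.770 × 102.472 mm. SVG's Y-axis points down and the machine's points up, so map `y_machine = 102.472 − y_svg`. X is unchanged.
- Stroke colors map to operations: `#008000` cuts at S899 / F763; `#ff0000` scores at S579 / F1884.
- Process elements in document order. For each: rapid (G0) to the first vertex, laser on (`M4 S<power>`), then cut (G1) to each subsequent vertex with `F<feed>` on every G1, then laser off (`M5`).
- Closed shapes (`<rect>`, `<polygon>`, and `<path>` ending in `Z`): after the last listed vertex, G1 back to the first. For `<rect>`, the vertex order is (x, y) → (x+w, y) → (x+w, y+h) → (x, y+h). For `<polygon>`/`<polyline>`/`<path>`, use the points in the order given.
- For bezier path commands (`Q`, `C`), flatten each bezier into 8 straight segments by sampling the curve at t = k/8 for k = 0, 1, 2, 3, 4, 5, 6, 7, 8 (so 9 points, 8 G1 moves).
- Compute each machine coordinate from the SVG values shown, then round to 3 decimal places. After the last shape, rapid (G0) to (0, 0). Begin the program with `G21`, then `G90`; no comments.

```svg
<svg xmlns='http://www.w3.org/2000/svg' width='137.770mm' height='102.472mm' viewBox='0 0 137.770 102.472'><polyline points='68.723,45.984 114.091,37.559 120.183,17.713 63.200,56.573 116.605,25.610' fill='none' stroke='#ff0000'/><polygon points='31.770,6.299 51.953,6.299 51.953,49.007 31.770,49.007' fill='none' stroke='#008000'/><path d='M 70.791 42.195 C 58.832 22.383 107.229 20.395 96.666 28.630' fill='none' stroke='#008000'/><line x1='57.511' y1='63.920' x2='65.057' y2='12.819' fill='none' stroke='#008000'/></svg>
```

1 u = 1 mm; y_m = 102.472 − y.

[1] `<polyline>` open polyline, #ff0000→score S579 F1884: (68.723,56.488) → (114.091,64.913) → (120.183,84.759) → (63.200,45.899) → (116.605,76.862)

[2] `<polygon>` rectangle, #008000→cut S899 F763: (31.770,96.173) → (51.953,96.173) → (51.953,53.465) → (31.770,53.465) → (31.770,96.173) (closed)

[3] `<path>` cubic bezier, #008000→cut S899 F763: (70.791,60.277) → (68.903,66.886) → (71.274,71.913) → (76.508,75.447) → (83.205,77.577) → (89.968,78.393) → (95.398,77.983) → (98.096,76.436) → (96.666,73.842)

[4] `<line>` line segment, #008000→cut S899 F763: (57.511,38.552) → (65.057,89.653)

G21
G90
G0 X68.723 Y56.488
M4 S579
G1 X114.091 Y64.913 F1884
G1 X120.183 Y84.759 F1884
G1 X63.200 Y45.899 F1884
G1 X116.605 Y76.862 F1884
M5
G0 X31.770 Y96.173
M4 S899
G1 X51.953 Y96.173 F763
G1 X51.953 Y53.465 F763
G1 X31.770 Y53.465 F763
G1 X31.770 Y96.173 F763
M5
G0 X70.791 Y60.277
M4 S899
G1 X68.903 Y66.886 F763
G1 X71.274 Y71.913 F763
G1 X76.508 Y75.447 F763
G1 X83.205 Y77.577 F763
G1 X89.968 Y78.393 F763
G1 X95.398 Y77.983 F763
G1 X98.096 Y76.436 F763
G1 X96.666 Y73.842 F763
M5
G0 X57.511 Y38.552
M4 S899
G1 X65.057 Y89.653 F763
M5
G0 X0.000 Y0.000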